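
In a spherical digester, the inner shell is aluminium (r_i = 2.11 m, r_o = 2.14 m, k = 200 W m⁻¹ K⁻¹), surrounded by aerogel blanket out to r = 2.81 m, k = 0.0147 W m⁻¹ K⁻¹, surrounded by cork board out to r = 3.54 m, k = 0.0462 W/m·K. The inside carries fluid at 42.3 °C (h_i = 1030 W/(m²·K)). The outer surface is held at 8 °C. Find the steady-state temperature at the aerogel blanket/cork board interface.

Treat each layer as a resistance in series:
  R_conv,in = 1/(4πr²h) = 1/(4π·2.11²·1030) = 1.735×10^-5 K/W
  R_aluminium = (1/2.11 − 1/2.14)/(4πk) = 0.006644/(4π·200) = 2.644×10^-6 K/W
  R_aerogel blanket = (1/2.14 − 1/2.81)/(4πk) = 0.1114/(4π·0.0147) = 0.6032 K/W
  R_cork board = (1/2.81 − 1/3.54)/(4πk) = 0.07339/(4π·0.0462) = 0.1264 K/W
ΣR = 1.735×10^-5 + 2.644×10^-6 + 0.6032 + 0.1264 = 0.7296 K/W
Q = ΔT/ΣR = (42.3 °C − 8 °C)/0.7296 = 47.01 W
From the inner boundary to the aerogel blanket/cork board interface, ΣR_partial = 0.6032 K/W.
T_interface = T_in − Q·ΣR_partial = 42.3 °C − (47.01)(0.6032) = 13.9 °C

T = 13.9 °C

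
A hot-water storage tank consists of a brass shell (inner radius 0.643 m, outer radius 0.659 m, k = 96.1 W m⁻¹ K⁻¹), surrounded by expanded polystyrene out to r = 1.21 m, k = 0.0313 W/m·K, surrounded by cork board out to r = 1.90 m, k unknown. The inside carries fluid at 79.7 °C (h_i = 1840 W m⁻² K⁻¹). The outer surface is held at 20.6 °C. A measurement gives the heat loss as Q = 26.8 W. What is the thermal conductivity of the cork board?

k = 0.0533 W/m·K

ΣR = ΔT/Q = |79.7 − 20.6|/26.8 = 2.205 K/W
Known resistances:
  R_conv,in = 1/(4πr²h) = 1/(4π·0.643²·1840) = 1.046×10^-4 K/W
  R_brass = (1/0.643 − 1/0.659)/(4πk) = 0.03776/(4π·96.1) = 3.127×10^-5 K/W
  R_expanded polystyrene = (1/0.659 − 1/1.21)/(4πk) = 0.6910/(4π·0.0313) = 1.757 K/W
R_cork board = ΣR − ΣR_known = 2.205 − 1.757 = 0.4480 K/W
(1/r₁−1/r₂)/(4πk) = 0.4480 ⇒ k = 0.3001/(4π·0.4480) = 0.0533 W/m·K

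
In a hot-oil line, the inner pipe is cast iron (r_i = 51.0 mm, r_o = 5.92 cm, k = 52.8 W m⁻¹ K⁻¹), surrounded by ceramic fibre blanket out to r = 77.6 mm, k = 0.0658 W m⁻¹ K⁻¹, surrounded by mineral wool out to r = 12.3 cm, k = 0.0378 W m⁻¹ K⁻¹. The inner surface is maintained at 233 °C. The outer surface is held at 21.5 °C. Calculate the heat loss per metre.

Resistance network (inner→outer):
  R'_cast iron = ln(0.0592/0.0510)/(2πk) = 0.1491/(2π·52.8) = 4.494×10^-4 m·K/W
  R'_ceramic fibre blanket = ln(0.0776/0.0592)/(2πk) = 0.2706/(2π·0.0658) = 0.6546 m·K/W
  R'_mineral wool = ln(0.123/0.0776)/(2πk) = 0.4606/(2π·0.0378) = 1.939 m·K/W
ΣR = 4.494×10^-4 + 0.6546 + 1.939 = 2.594 m·K/W
Q' = ΔT/ΣR = (233 °C − 21.5 °C)/2.594 = 81.5 W/m

Q' = 81.5 W/m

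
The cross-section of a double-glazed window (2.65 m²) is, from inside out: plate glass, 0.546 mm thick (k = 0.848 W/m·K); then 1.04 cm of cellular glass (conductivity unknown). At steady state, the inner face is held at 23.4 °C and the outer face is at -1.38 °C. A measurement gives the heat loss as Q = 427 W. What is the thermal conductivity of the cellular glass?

k = 0.0679 W/m·K

ΣR = ΔT/Q = |23.4 − -1.38|/427 = 0.05803 K/W
Known resistances:
  R_plate glass = L/(kA) = 5.46×10^-4/(0.848·2.65) = 2.430×10^-4 K/W
R_cellular glass = ΣR − ΣR_known = 0.05803 − 2.430×10^-4 = 0.05779 K/W
L/(kA) = 0.05779 ⇒ k = 0.0104/(0.05779·2.65) = 0.0679 W/m·K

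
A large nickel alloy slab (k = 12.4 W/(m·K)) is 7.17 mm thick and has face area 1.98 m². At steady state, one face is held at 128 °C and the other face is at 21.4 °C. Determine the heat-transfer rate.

Q = 365 kW

Q = kA·ΔT/L = 12.4 × 1.98 × |128 °C − 21.4 °C| / 0.00717 = 3.65×10^5 W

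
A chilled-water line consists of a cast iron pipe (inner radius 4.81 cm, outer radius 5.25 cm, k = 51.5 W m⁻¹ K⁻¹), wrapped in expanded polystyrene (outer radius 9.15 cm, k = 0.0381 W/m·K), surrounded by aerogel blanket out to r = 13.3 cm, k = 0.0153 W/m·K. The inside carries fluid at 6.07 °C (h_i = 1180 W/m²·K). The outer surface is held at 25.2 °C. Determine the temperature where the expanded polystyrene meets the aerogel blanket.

T = 13.2 °C

Resistance network (inner→outer):
  R'_conv,in = 1/(2πr h) = 1/(2π·0.0481·1180) = 0.002804 m·K/W
  R'_cast iron = ln(0.0525/0.0481)/(2πk) = 0.08753/(2π·51.5) = 2.705×10^-4 m·K/W
  R'_expanded polystyrene = ln(0.0915/0.0525)/(2πk) = 0.5555/(2π·0.0381) = 2.321 m·K/W
  R'_aerogel blanket = ln(0.133/0.0915)/(2πk) = 0.3740/(2π·0.0153) = 3.891 m·K/W
ΣR = 0.002804 + 2.705×10^-4 + 2.321 + 3.891 = 6.215 m·K/W
Q' = ΔT/ΣR = (6.07 °C − 25.2 °C)/6.215 = -3.078 W/m
From the inner boundary to the expanded polystyrene/aerogel blanket interface, ΣR_partial = 2.324 m·K/W.
T_interface = T_in − Q'·ΣR_partial = 6.07 °C − (-3.078)(2.324) = 13.2 °C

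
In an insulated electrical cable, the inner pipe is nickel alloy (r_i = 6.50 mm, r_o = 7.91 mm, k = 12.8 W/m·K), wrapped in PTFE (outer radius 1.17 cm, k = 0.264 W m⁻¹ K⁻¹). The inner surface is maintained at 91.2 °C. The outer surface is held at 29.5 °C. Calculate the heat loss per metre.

Resistance network (inner→outer):
  R'_nickel alloy = ln(0.00791/0.00650)/(2πk) = 0.1963/(2π·12.8) = 0.002441 m·K/W
  R'_PTFE = ln(0.0117/0.00791)/(2πk) = 0.3915/(2π·0.264) = 0.2360 m·K/W
ΣR = 0.002441 + 0.2360 = 0.2384 m·K/W
Q' = ΔT/ΣR = (91.2 °C − 29.5 °C)/0.2384 = 259 W/m

Q' = 259 W/m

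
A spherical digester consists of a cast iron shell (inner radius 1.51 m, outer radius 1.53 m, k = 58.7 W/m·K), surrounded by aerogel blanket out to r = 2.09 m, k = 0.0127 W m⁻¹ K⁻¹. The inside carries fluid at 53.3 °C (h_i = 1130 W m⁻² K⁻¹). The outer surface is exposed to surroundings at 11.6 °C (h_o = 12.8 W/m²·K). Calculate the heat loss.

Treat each layer as a resistance in series:
  R_conv,in = 1/(4πr²h) = 1/(4π·1.51²·1130) = 3.089×10^-5 K/W
  R_cast iron = (1/1.51 − 1/1.53)/(4πk) = 0.008657/(4π·58.7) = 1.174×10^-5 K/W
  R_aerogel blanket = (1/1.53 − 1/2.09)/(4πk) = 0.1751/(4π·0.0127) = 1.097 K/W
  R_conv,out = 1/(4πr²h) = 1/(4π·2.09²·12.8) = 0.001423 K/W
ΣR = 3.089×10^-5 + 1.174×10^-5 + 1.097 + 0.001423 = 1.098 K/W
Q = ΔT/ΣR = (53.3 °C − 11.6 °C)/1.098 = 38.0 W

Q = 38.0 W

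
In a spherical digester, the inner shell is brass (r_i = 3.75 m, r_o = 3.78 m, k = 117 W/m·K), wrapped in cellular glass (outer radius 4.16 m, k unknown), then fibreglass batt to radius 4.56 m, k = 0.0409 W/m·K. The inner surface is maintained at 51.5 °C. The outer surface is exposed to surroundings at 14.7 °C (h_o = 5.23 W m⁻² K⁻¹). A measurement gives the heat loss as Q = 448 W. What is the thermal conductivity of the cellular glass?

k = 0.0476 W/m·K

ΣR = ΔT/Q = |51.5 − 14.7|/448 = 0.08214 K/W
Known resistances:
  R_brass = (1/3.75 − 1/3.78)/(4πk) = 0.002116/(4π·117) = 1.439×10^-6 K/W
  R_fibreglass batt = (1/4.16 − 1/4.56)/(4πk) = 0.02109/(4π·0.0409) = 0.04103 K/W
  R_conv,out = 1/(4πr²h) = 1/(4π·4.56²·5.23) = 7.317×10^-4 K/W
R_cellular glass = ΣR − ΣR_known = 0.08214 − 0.04176 = 0.04038 K/W
(1/r₁−1/r₂)/(4πk) = 0.04038 ⇒ k = 0.02417/(4π·0.04038) = 0.0476 W/m·K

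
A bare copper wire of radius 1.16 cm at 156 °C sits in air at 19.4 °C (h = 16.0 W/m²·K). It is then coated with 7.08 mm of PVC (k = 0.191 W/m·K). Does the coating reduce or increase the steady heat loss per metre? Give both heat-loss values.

reduces: 159 → 147 W/m

Critical radius for a cylinder: r_cr = k/h = 0.0119 m = 1.19 cm.
Outer radius after coating: r₂ = 0.0116 + 0.00708 = 0.01868 m.
r₁ < r_cr < r₂: heat loss rises to a maximum at r_cr then falls. Whether the coating helps depends on whether Q(r₂) has dropped back below Q(r₁).
Bare: R = 1/(2πr₁h) = 0.8575 m·K/W; Q = 136.6/0.8575 = 159 W/m.
Coated: R = R_cond + R_conv = 0.9295 m·K/W; Q = 136.6/0.9295 = 147 W/m.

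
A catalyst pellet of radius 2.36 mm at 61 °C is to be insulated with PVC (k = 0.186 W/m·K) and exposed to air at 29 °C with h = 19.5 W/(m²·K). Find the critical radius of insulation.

For a sphere, r_cr = 2k_ins/h = 2·0.186/19.5 = 0.0191 m = 1.91 cm

r_cr = 1.91 cm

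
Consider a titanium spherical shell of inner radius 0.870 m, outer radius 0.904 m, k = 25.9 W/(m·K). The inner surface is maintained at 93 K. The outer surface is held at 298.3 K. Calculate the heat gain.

Q = 4πk·ΔT/(1/r₁ − 1/r₂) = 4π × 25.9 × 205.3 / (1/0.870 − 1/0.904) = 1.55×10^6 W

Q = 1550 kW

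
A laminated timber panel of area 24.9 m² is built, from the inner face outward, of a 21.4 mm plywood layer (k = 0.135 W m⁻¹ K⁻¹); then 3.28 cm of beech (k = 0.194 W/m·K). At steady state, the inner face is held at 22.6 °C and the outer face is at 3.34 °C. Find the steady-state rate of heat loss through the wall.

Resistance network (inner→outer):
  R_plywood = L/(kA) = 0.0214/(0.135·24.9) = 0.006366 K/W
  R_beech = L/(kA) = 0.0328/(0.194·24.9) = 0.006790 K/W
ΣR = 0.006366 + 0.006790 = 0.01316 K/W
Q = ΔT/ΣR = (22.6 °C − 3.34 °C)/0.01316 = 1460 W

Q = 1460 W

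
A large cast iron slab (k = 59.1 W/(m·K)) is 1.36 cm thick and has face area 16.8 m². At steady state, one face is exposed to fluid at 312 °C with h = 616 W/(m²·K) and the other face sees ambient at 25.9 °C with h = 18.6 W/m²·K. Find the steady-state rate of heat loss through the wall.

Q = 86400 W

Series thermal resistances, inner to outer:
  R_conv,in = 1/(hA) = 1/(616·16.8) = 9.663×10^-5 K/W
  R_cast iron = L/(kA) = 0.0136/(59.1·16.8) = 1.370×10^-5 K/W
  R_conv,out = 1/(hA) = 1/(18.6·16.8) = 0.003200 K/W
ΣR = 9.663×10^-5 + 1.370×10^-5 + 0.003200 = 0.003310 K/W
Q = ΔT/ΣR = (312 °C − 25.9 °C)/0.003310 = 86400 W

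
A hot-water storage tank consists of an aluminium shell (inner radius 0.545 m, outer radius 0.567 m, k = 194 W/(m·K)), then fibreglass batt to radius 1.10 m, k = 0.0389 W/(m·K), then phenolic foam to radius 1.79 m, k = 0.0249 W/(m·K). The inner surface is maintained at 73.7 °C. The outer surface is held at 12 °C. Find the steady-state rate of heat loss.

Resistance network (inner→outer):
  R_aluminium = (1/0.545 − 1/0.567)/(4πk) = 0.07119/(4π·194) = 2.920×10^-5 K/W
  R_fibreglass batt = (1/0.567 − 1/1.10)/(4πk) = 0.8546/(4π·0.0389) = 1.748 K/W
  R_phenolic foam = (1/1.10 − 1/1.79)/(4πk) = 0.3504/(4π·0.0249) = 1.120 K/W
ΣR = 2.920×10^-5 + 1.748 + 1.120 = 2.868 K/W
Q = ΔT/ΣR = (73.7 °C − 12 °C)/2.868 = 21.5 W

Q = 21.5 W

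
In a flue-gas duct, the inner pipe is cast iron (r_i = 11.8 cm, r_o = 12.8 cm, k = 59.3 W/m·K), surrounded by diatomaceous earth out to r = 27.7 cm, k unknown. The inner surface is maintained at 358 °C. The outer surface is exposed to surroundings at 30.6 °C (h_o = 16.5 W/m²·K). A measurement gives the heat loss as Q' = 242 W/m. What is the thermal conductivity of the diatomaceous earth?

k = 0.0932 W/m·K

ΣR = ΔT/Q' = |358 − 30.6|/242 = 1.353 m·K/W
Known resistances:
  R'_cast iron = ln(0.128/0.118)/(2πk) = 0.08135/(2π·59.3) = 2.183×10^-4 m·K/W
  R'_conv,out = 1/(2πr h) = 1/(2π·0.277·16.5) = 0.03482 m·K/W
R_diatomaceous earth = ΣR − ΣR_known = 1.353 − 0.03504 = 1.318 m·K/W
ln(r₂/r₁)/(2πk) = 1.318 ⇒ k = 0.7720/(2π·1.318) = 0.0932 W/m·K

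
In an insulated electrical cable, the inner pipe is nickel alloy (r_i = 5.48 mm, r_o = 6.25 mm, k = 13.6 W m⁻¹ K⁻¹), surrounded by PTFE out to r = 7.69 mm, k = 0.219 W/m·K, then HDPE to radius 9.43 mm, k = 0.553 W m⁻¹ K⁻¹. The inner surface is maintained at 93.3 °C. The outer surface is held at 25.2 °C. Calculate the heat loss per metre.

Series thermal resistances, inner to outer:
  R'_nickel alloy = ln(0.00625/0.00548)/(2πk) = 0.1315/(2π·13.6) = 0.001539 m·K/W
  R'_PTFE = ln(0.00769/0.00625)/(2πk) = 0.2073/(2π·0.219) = 0.1507 m·K/W
  R'_HDPE = ln(0.00943/0.00769)/(2πk) = 0.2040/(2π·0.553) = 0.05870 m·K/W
ΣR = 0.001539 + 0.1507 + 0.05870 = 0.2109 m·K/W
Q' = ΔT/ΣR = (93.3 °C − 25.2 °C)/0.2109 = 323 W/m

Q' = 323 W/m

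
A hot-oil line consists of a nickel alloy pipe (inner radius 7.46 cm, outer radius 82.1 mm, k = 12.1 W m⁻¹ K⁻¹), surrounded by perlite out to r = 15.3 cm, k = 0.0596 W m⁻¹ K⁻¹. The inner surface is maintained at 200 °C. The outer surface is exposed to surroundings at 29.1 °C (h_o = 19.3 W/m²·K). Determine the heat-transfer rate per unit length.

Resistance network (inner→outer):
  R'_nickel alloy = ln(0.0821/0.0746)/(2πk) = 0.09580/(2π·12.1) = 0.001260 m·K/W
  R'_perlite = ln(0.153/0.0821)/(2πk) = 0.6225/(2π·0.0596) = 1.662 m·K/W
  R'_conv,out = 1/(2πr h) = 1/(2π·0.153·19.3) = 0.05390 m·K/W
ΣR = 0.001260 + 1.662 + 0.05390 = 1.717 m·K/W
Q' = ΔT/ΣR = (200 °C − 29.1 °C)/1.717 = 99.5 W/m

Q' = 99.5 W/m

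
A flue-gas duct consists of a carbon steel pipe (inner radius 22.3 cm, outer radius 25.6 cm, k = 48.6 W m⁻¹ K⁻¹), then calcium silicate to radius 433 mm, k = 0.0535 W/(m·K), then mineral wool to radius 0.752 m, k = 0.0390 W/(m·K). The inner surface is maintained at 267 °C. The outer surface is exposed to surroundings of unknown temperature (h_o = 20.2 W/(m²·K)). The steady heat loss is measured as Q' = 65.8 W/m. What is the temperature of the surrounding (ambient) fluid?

T_out = 15.2 °C

Sum the resistances:
  R'_carbon steel = ln(0.256/0.223)/(2πk) = 0.1380/(2π·48.6) = 4.519×10^-4 m·K/W
  R'_calcium silicate = ln(0.433/0.256)/(2πk) = 0.5256/(2π·0.0535) = 1.563 m·K/W
  R'_mineral wool = ln(0.752/0.433)/(2πk) = 0.5520/(2π·0.0390) = 2.253 m·K/W
  R'_conv,out = 1/(2πr h) = 1/(2π·0.752·20.2) = 0.01048 m·K/W
ΣR = 3.827 m·K/W
ΔT = Q'·ΣR = 65.8 × 3.827 = 251.8 K
Heat flows outward, so T_out = T_in − ΔT = 267 − 251.8 = 15.2 °C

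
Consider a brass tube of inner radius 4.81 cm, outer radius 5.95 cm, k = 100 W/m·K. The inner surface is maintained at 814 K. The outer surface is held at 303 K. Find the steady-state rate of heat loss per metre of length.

Q' = 1.51×10^6 W/m

Q' = 2πk·ΔT/ln(r₂/r₁) = 2π × 100 × 511 / ln(0.0595/0.0481) = 1.51×10^6 W/m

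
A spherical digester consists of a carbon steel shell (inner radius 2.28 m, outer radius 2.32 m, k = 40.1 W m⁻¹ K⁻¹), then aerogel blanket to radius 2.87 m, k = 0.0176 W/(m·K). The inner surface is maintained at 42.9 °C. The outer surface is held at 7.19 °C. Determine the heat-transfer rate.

Treat each layer as a resistance in series:
  R_carbon steel = (1/2.28 − 1/2.32)/(4πk) = 0.007562/(4π·40.1) = 1.501×10^-5 K/W
  R_aerogel blanket = (1/2.32 − 1/2.87)/(4πk) = 0.08260/(4π·0.0176) = 0.3735 K/W
ΣR = 1.501×10^-5 + 0.3735 = 0.3735 K/W
Q = ΔT/ΣR = (42.9 °C − 7.19 °C)/0.3735 = 95.6 W

Q = 95.6 W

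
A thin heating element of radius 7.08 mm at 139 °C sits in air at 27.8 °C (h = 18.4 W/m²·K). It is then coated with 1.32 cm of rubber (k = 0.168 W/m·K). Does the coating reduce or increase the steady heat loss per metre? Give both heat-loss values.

reduces: 91.0 → 78.1 W/m

Critical radius for a cylinder: r_cr = k/h = 0.00913 m = 0.913 cm.
Outer radius after coating: r₂ = 0.00708 + 0.0132 = 0.02028 m.
r₁ < r_cr < r₂: heat loss rises to a maximum at r_cr then falls. Whether the coating helps depends on whether Q(r₂) has dropped back below Q(r₁).
Bare: R = 1/(2πr₁h) = 1.222 m·K/W; Q = 111.2/1.222 = 91.0 W/m.
Coated: R = R_cond + R_conv = 1.423 m·K/W; Q = 111.2/1.423 = 78.1 W/m.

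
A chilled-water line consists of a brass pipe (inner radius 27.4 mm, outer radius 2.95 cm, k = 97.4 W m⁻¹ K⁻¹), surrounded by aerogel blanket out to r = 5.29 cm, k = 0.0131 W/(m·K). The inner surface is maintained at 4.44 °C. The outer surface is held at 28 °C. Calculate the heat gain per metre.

Series thermal resistances, inner to outer:
  R'_brass = ln(0.0295/0.0274)/(2πk) = 0.07385/(2π·97.4) = 1.207×10^-4 m·K/W
  R'_aerogel blanket = ln(0.0529/0.0295)/(2πk) = 0.5840/(2π·0.0131) = 7.095 m·K/W
ΣR = 1.207×10^-4 + 7.095 = 7.095 m·K/W
Q' = ΔT/ΣR = (4.44 °C − 28 °C)/7.095 = -3.32 W/m
(Negative Q' ⇒ heat flows inward; heat gain = 3.32 W/m.)

Q' = 3.32 W/m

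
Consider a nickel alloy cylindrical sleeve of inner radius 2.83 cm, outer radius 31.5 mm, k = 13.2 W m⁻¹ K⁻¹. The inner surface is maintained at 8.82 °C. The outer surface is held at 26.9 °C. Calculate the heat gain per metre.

Q' = 14.0 kW/m

Q' = 2πk·ΔT/ln(r₂/r₁) = 2π × 13.2 × 18.08 / ln(0.0315/0.0283) = 14000 W/m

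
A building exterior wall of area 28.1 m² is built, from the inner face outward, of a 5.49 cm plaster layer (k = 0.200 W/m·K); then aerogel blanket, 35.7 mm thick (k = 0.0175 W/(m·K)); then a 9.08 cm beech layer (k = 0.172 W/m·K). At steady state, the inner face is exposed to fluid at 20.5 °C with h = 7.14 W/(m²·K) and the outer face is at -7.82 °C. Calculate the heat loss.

Q = 267 W

Resistance network (inner→outer):
  R_conv,in = 1/(hA) = 1/(7.14·28.1) = 0.004984 K/W
  R_plaster = L/(kA) = 0.0549/(0.200·28.1) = 0.009769 K/W
  R_aerogel blanket = L/(kA) = 0.0357/(0.0175·28.1) = 0.07260 K/W
  R_beech = L/(kA) = 0.0908/(0.172·28.1) = 0.01879 K/W
ΣR = 0.004984 + 0.009769 + 0.07260 + 0.01879 = 0.1061 K/W
Q = ΔT/ΣR = (20.5 °C − -7.82 °C)/0.1061 = 267 W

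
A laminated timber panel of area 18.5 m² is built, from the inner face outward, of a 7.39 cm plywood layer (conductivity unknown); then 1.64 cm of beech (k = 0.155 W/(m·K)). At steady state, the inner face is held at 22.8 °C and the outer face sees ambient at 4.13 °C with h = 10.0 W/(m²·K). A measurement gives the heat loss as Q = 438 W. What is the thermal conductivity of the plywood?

ΣR = ΔT/Q = |22.8 − 4.13|/438 = 0.04263 K/W
Known resistances:
  R_beech = L/(kA) = 0.0164/(0.155·18.5) = 0.005719 K/W
  R_conv,out = 1/(hA) = 1/(10.0·18.5) = 0.005405 K/W
R_plywood = ΣR − ΣR_known = 0.04263 − 0.01112 = 0.03151 K/W
L/(kA) = 0.03151 ⇒ k = 0.0739/(0.03151·18.5) = 0.127 W/m·K

k = 0.127 W/m·K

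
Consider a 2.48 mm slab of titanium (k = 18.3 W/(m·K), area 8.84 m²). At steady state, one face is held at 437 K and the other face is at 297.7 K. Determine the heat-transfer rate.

Q = 9.09×10^6 W

Q = kA·ΔT/L = 18.3 × 8.84 × |437 K − 297.7 K| / 0.00248 = 9.09×10^6 W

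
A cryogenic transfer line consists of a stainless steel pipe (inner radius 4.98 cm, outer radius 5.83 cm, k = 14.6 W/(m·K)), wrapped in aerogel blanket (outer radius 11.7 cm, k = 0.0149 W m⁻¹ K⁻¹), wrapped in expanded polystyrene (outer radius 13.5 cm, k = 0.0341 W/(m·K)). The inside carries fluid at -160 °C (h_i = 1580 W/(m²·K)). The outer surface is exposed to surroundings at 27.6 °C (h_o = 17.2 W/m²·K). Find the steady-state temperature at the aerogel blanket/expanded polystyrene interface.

Resistance network (inner→outer):
  R'_conv,in = 1/(2πr h) = 1/(2π·0.0498·1580) = 0.002023 m·K/W
  R'_stainless steel = ln(0.0583/0.0498)/(2πk) = 0.1576/(2π·14.6) = 0.001718 m·K/W
  R'_aerogel blanket = ln(0.117/0.0583)/(2πk) = 0.6966/(2π·0.0149) = 7.440 m·K/W
  R'_expanded polystyrene = ln(0.135/0.117)/(2πk) = 0.1431/(2π·0.0341) = 0.6679 m·K/W
  R'_conv,out = 1/(2πr h) = 1/(2π·0.135·17.2) = 0.06854 m·K/W
ΣR = 0.002023 + 0.001718 + 7.440 + 0.6679 + 0.06854 = 8.180 m·K/W
Q' = ΔT/ΣR = (-160 °C − 27.6 °C)/8.180 = -22.93 W/m
From the inner boundary to the aerogel blanket/expanded polystyrene interface, ΣR_partial = 7.444 m·K/W.
T_interface = T_in − Q'·ΣR_partial = -160 °C − (-22.93)(7.444) = 10.7 °C

T = 10.7 °C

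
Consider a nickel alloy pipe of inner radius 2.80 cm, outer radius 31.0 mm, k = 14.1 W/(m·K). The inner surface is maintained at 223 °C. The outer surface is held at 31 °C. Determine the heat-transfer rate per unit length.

Q' = 2πk·ΔT/ln(r₂/r₁) = 2π × 14.1 × 192 / ln(0.0310/0.0280) = 1.67×10^5 W/m

Q' = 1.67×10^5 W/m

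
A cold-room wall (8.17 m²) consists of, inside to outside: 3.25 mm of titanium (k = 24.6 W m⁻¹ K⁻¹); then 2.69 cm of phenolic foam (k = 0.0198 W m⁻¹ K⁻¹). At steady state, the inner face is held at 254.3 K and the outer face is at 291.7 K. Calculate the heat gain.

Q = 225 W

Resistance network (inner→outer):
  R_titanium = L/(kA) = 0.00325/(24.6·8.17) = 1.617×10^-5 K/W
  R_phenolic foam = L/(kA) = 0.0269/(0.0198·8.17) = 0.1663 K/W
ΣR = 1.617×10^-5 + 0.1663 = 0.1663 K/W
Q = ΔT/ΣR = (254.3 K − 291.7 K)/0.1663 = -225 W
(Negative Q ⇒ heat flows inward; heat gain = 225 W.)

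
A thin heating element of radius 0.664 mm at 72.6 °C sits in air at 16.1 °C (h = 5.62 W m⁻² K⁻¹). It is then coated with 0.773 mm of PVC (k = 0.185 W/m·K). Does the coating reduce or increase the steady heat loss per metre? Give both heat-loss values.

Critical radius for a cylinder: r_cr = k/h = 0.0329 m = 3.29 cm.
Outer radius after coating: r₂ = 6.64×10^-4 + 7.73×10^-4 = 0.001437 m.
Since r₁ < r_cr and r₂ ≤ r_cr, the coating moves toward the maximum at r_cr — heat loss rises.
Bare: R = 1/(2πr₁h) = 42.65 m·K/W; Q = 56.5/42.65 = 1.32 W/m.
Coated: R = R_cond + R_conv = 20.37 m·K/W; Q = 56.5/20.37 = 2.77 W/m.

increases: 1.32 → 2.77 W/m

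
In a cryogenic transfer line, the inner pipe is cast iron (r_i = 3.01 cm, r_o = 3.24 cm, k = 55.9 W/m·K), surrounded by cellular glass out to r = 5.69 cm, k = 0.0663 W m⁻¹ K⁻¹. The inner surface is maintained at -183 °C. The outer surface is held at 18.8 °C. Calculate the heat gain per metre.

Resistance network (inner→outer):
  R'_cast iron = ln(0.0324/0.0301)/(2πk) = 0.07363/(2π·55.9) = 2.096×10^-4 m·K/W
  R'_cellular glass = ln(0.0569/0.0324)/(2πk) = 0.5631/(2π·0.0663) = 1.352 m·K/W
ΣR = 2.096×10^-4 + 1.352 = 1.352 m·K/W
Q' = ΔT/ΣR = (-183 °C − 18.8 °C)/1.352 = -149 W/m
(Negative Q' ⇒ heat flows inward; heat gain = 149 W/m.)

Q' = 149 W/m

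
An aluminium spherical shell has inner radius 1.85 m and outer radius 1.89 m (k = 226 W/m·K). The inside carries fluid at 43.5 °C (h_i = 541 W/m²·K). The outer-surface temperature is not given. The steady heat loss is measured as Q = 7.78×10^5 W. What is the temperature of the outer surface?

T_out = 6.93 °C

Sum the resistances:
  R_conv,in = 1/(4πr²h) = 1/(4π·1.85²·541) = 4.298×10^-5 K/W
  R_aluminium = (1/1.85 − 1/1.89)/(4πk) = 0.01144/(4π·226) = 4.028×10^-6 K/W
ΣR = 4.701×10^-5 K/W
ΔT = Q·ΣR = 7.78×10^5 × 4.701×10^-5 = 36.57 K
Heat flows outward, so T_out = T_in − ΔT = 43.5 − 36.57 = 6.93 °C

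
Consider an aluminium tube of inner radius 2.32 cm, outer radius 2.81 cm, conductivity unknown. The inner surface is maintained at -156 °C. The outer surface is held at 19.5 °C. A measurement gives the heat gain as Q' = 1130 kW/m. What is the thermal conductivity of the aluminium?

ΣR = ΔT/Q' = |-156 − 19.5|/1.13×10^6 = 1.553×10^-4 m·K/W
ln(r₂/r₁)/(2πk) = 1.553×10^-4 ⇒ k = 0.1916/(2π·1.553×10^-4) = 196 W/m·K

k = 196 W/m·K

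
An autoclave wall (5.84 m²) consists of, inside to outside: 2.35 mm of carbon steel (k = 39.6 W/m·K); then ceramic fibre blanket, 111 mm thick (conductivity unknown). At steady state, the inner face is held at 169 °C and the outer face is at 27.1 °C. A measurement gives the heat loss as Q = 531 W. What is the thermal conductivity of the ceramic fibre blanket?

ΣR = ΔT/Q = |169 − 27.1|/531 = 0.2672 K/W
Known resistances:
  R_carbon steel = L/(kA) = 0.00235/(39.6·5.84) = 1.016×10^-5 K/W
R_ceramic fibre blanket = ΣR − ΣR_known = 0.2672 − 1.016×10^-5 = 0.2672 K/W
L/(kA) = 0.2672 ⇒ k = 0.111/(0.2672·5.84) = 0.0711 W/m·K

k = 0.0711 W/m·K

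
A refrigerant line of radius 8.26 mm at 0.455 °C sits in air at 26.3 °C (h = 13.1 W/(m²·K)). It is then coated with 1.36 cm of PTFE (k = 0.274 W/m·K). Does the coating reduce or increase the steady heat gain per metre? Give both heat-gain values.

increases: 17.6 → 23.1 W/m

Critical radius for a cylinder: r_cr = k/h = 0.0209 m = 2.09 cm.
Outer radius after coating: r₂ = 0.00826 + 0.0136 = 0.02186 m.
r₁ < r_cr < r₂: heat gain rises to a maximum at r_cr then falls. Whether the coating helps depends on whether Q(r₂) has dropped back below Q(r₁).
Bare: R = 1/(2πr₁h) = 1.471 m·K/W; Q = 25.845/1.471 = 17.6 W/m.
Coated: R = R_cond + R_conv = 1.121 m·K/W; Q = 25.845/1.121 = 23.1 W/m.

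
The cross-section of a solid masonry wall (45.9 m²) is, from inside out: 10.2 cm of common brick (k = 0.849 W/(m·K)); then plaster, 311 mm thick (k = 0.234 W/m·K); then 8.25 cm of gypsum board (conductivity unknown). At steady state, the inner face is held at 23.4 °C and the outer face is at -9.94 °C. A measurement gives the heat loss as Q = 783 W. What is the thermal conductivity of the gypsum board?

k = 0.163 W/m·K

ΣR = ΔT/Q = |23.4 − -9.94|/783 = 0.04258 K/W
Known resistances:
  R_common brick = L/(kA) = 0.102/(0.849·45.9) = 0.002617 K/W
  R_plaster = L/(kA) = 0.311/(0.234·45.9) = 0.02896 K/W
R_gypsum board = ΣR − ΣR_known = 0.04258 − 0.03158 = 0.01100 K/W
L/(kA) = 0.01100 ⇒ k = 0.0825/(0.01100·45.9) = 0.163 W/m·K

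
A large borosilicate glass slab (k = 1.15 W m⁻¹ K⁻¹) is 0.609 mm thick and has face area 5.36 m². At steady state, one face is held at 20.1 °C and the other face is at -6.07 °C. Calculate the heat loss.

Q = kA·ΔT/L = 1.15 × 5.36 × |20.1 °C − -6.07 °C| / 6.09×10^-4 = 2.65×10^5 W

Q = 2.65×10^5 W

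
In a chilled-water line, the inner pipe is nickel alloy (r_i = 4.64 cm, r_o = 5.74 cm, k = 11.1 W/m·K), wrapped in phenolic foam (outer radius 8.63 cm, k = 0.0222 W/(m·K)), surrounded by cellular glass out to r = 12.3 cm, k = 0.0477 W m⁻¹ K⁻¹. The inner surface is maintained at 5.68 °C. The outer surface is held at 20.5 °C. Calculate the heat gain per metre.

Q' = 3.61 W/m

Treat each layer as a resistance in series:
  R'_nickel alloy = ln(0.0574/0.0464)/(2πk) = 0.2127/(2π·11.1) = 0.003050 m·K/W
  R'_phenolic foam = ln(0.0863/0.0574)/(2πk) = 0.4078/(2π·0.0222) = 2.923 m·K/W
  R'_cellular glass = ln(0.123/0.0863)/(2πk) = 0.3544/(2π·0.0477) = 1.182 m·K/W
ΣR = 0.003050 + 2.923 + 1.182 = 4.108 m·K/W
Q' = ΔT/ΣR = (5.68 °C − 20.5 °C)/4.108 = -3.61 W/m
(Negative Q' ⇒ heat flows inward; heat gain = 3.61 W/m.)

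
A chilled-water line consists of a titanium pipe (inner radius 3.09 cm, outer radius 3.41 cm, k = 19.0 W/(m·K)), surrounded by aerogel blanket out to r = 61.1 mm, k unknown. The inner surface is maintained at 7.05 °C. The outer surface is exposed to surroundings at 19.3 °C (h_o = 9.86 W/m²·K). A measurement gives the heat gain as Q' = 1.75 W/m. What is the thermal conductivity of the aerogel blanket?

k = 0.0138 W/m·K

ΣR = ΔT/Q' = |7.05 − 19.3|/1.75 = 7.000 m·K/W
Known resistances:
  R'_titanium = ln(0.0341/0.0309)/(2πk) = 0.09854/(2π·19.0) = 8.254×10^-4 m·K/W
  R'_conv,out = 1/(2πr h) = 1/(2π·0.0611·9.86) = 0.2642 m·K/W
R_aerogel blanket = ΣR − ΣR_known = 7.000 − 0.2650 = 6.735 m·K/W
ln(r₂/r₁)/(2πk) = 6.735 ⇒ k = 0.5832/(2π·6.735) = 0.0138 W/m·K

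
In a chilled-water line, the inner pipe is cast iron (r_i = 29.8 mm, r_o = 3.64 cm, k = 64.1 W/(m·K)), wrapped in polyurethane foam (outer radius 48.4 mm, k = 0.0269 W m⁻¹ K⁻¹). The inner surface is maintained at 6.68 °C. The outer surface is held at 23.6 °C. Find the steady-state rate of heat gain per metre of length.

Treat each layer as a resistance in series:
  R'_cast iron = ln(0.0364/0.0298)/(2πk) = 0.2001/(2π·64.1) = 4.967×10^-4 m·K/W
  R'_polyurethane foam = ln(0.0484/0.0364)/(2πk) = 0.2849/(2π·0.0269) = 1.686 m·K/W
ΣR = 4.967×10^-4 + 1.686 = 1.686 m·K/W
Q' = ΔT/ΣR = (6.68 °C − 23.6 °C)/1.686 = -10.0 W/m
(Negative Q' ⇒ heat flows inward; heat gain = 10.0 W/m.)

Q' = 10.0 W/m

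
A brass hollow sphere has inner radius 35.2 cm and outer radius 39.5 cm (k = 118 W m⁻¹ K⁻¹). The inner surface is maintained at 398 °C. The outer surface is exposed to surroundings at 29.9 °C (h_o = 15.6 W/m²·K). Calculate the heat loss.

Series thermal resistances, inner to outer:
  R_brass = (1/0.352 − 1/0.395)/(4πk) = 0.3093/(4π·118) = 2.086×10^-4 K/W
  R_conv,out = 1/(4πr²h) = 1/(4π·0.395²·15.6) = 0.03269 K/W
ΣR = 2.086×10^-4 + 0.03269 = 0.03290 K/W
Q = ΔT/ΣR = (398 °C − 29.9 °C)/0.03290 = 11200 W

Q = 11.2 kW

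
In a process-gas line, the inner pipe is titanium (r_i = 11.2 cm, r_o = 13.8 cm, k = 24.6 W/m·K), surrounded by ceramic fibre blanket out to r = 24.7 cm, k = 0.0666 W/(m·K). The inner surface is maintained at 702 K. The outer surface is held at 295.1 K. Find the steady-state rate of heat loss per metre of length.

Resistance network (inner→outer):
  R'_titanium = ln(0.138/0.112)/(2πk) = 0.2088/(2π·24.6) = 0.001351 m·K/W
  R'_ceramic fibre blanket = ln(0.247/0.138)/(2πk) = 0.5821/(2π·0.0666) = 1.391 m·K/W
ΣR = 0.001351 + 1.391 = 1.392 m·K/W
Q' = ΔT/ΣR = (702 K − 295.1 K)/1.392 = 292 W/m

Q' = 292 W/m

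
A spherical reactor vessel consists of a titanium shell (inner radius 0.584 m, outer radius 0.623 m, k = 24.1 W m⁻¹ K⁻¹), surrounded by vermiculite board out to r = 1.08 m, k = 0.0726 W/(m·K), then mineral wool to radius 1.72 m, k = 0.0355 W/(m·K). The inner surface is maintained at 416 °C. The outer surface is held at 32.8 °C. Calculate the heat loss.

Treat each layer as a resistance in series:
  R_titanium = (1/0.584 − 1/0.623)/(4πk) = 0.1072/(4π·24.1) = 3.539×10^-4 K/W
  R_vermiculite board = (1/0.623 − 1/1.08)/(4πk) = 0.6792/(4π·0.0726) = 0.7445 K/W
  R_mineral wool = (1/1.08 − 1/1.72)/(4πk) = 0.3445/(4π·0.0355) = 0.7723 K/W
ΣR = 3.539×10^-4 + 0.7445 + 0.7723 = 1.517 K/W
Q = ΔT/ΣR = (416 °C − 32.8 °C)/1.517 = 253 W

Q = 253 W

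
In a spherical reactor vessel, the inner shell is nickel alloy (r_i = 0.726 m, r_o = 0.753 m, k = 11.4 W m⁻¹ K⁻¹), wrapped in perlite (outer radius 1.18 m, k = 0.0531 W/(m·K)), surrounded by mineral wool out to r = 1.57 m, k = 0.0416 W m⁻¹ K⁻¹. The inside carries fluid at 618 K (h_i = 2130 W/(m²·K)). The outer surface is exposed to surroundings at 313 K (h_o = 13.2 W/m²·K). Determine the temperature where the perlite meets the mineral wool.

Series thermal resistances, inner to outer:
  R_conv,in = 1/(4πr²h) = 1/(4π·0.726²·2130) = 7.088×10^-5 K/W
  R_nickel alloy = (1/0.726 − 1/0.753)/(4πk) = 0.04939/(4π·11.4) = 3.448×10^-4 K/W
  R_perlite = (1/0.753 − 1/1.18)/(4πk) = 0.4806/(4π·0.0531) = 0.7202 K/W
  R_mineral wool = (1/1.18 − 1/1.57)/(4πk) = 0.2105/(4π·0.0416) = 0.4027 K/W
  R_conv,out = 1/(4πr²h) = 1/(4π·1.57²·13.2) = 0.002446 K/W
ΣR = 7.088×10^-5 + 3.448×10^-4 + 0.7202 + 0.4027 + 0.002446 = 1.126 K/W
Q = ΔT/ΣR = (618 K − 313 K)/1.126 = 270.9 W
From the inner boundary to the perlite/mineral wool interface, ΣR_partial = 0.7206 K/W.
T_interface = T_in − Q·ΣR_partial = 618 K − (270.9)(0.7206) = 423 K

T = 423 K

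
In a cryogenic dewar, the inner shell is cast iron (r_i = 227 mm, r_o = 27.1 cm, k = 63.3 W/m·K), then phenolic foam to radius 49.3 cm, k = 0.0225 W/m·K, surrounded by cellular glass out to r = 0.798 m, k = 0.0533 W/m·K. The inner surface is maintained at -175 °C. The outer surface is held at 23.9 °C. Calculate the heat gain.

Q = 28.3 W

Treat each layer as a resistance in series:
  R_cast iron = (1/0.227 − 1/0.271)/(4πk) = 0.7152/(4π·63.3) = 8.992×10^-4 K/W
  R_phenolic foam = (1/0.271 − 1/0.493)/(4πk) = 1.662/(4π·0.0225) = 5.877 K/W
  R_cellular glass = (1/0.493 − 1/0.798)/(4πk) = 0.7753/(4π·0.0533) = 1.157 K/W
ΣR = 8.992×10^-4 + 5.877 + 1.157 = 7.035 K/W
Q = ΔT/ΣR = (-175 °C − 23.9 °C)/7.035 = -28.3 W
(Negative Q ⇒ heat flows inward; heat gain = 28.3 W.)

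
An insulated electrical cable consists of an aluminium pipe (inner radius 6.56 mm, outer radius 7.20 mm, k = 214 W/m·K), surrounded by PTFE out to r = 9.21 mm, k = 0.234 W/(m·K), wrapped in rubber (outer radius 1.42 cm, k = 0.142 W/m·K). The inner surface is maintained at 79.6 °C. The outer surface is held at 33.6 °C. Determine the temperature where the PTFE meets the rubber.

T = 67.8 °C

Resistance network (inner→outer):
  R'_aluminium = ln(0.00720/0.00656)/(2πk) = 0.09309/(2π·214) = 6.923×10^-5 m·K/W
  R'_PTFE = ln(0.00921/0.00720)/(2πk) = 0.2462/(2π·0.234) = 0.1675 m·K/W
  R'_rubber = ln(0.0142/0.00921)/(2πk) = 0.4330/(2π·0.142) = 0.4853 m·K/W
ΣR = 6.923×10^-5 + 0.1675 + 0.4853 = 0.6529 m·K/W
Q' = ΔT/ΣR = (79.6 °C − 33.6 °C)/0.6529 = 70.45 W/m
From the inner boundary to the PTFE/rubber interface, ΣR_partial = 0.1676 m·K/W.
T_interface = T_in − Q'·ΣR_partial = 79.6 °C − (70.45)(0.1676) = 67.8 °C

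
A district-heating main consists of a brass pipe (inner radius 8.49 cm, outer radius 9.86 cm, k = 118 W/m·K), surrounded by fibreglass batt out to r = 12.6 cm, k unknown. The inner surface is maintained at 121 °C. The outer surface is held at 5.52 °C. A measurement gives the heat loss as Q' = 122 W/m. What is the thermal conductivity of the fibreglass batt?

k = 0.0412 W/m·K

ΣR = ΔT/Q' = |121 − 5.52|/122 = 0.9466 m·K/W
Known resistances:
  R'_brass = ln(0.0986/0.0849)/(2πk) = 0.1496/(2π·118) = 2.018×10^-4 m·K/W
R_fibreglass batt = ΣR − ΣR_known = 0.9466 − 2.018×10^-4 = 0.9464 m·K/W
ln(r₂/r₁)/(2πk) = 0.9464 ⇒ k = 0.2452/(2π·0.9464) = 0.0412 W/m·K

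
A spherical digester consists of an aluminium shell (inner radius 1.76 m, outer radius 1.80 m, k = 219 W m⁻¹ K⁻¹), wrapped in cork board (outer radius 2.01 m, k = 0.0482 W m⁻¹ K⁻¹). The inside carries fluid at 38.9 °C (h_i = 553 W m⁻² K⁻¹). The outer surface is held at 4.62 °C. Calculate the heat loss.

Q = 358 W

Series thermal resistances, inner to outer:
  R_conv,in = 1/(4πr²h) = 1/(4π·1.76²·553) = 4.646×10^-5 K/W
  R_aluminium = (1/1.76 − 1/1.80)/(4πk) = 0.01263/(4π·219) = 4.588×10^-6 K/W
  R_cork board = (1/1.80 − 1/2.01)/(4πk) = 0.05804/(4π·0.0482) = 0.09583 K/W
ΣR = 4.646×10^-5 + 4.588×10^-6 + 0.09583 = 0.09588 K/W
Q = ΔT/ΣR = (38.9 °C − 4.62 °C)/0.09588 = 358 W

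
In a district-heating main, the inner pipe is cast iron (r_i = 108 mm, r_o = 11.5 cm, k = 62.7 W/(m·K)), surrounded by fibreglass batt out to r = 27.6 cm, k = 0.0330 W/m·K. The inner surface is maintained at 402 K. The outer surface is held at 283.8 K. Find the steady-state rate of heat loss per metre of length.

Resistance network (inner→outer):
  R'_cast iron = ln(0.115/0.108)/(2πk) = 0.06280/(2π·62.7) = 1.594×10^-4 m·K/W
  R'_fibreglass batt = ln(0.276/0.115)/(2πk) = 0.8755/(2π·0.0330) = 4.222 m·K/W
ΣR = 1.594×10^-4 + 4.222 = 4.222 m·K/W
Q' = ΔT/ΣR = (402 K − 283.8 K)/4.222 = 28.0 W/m

Q' = 28.0 W/m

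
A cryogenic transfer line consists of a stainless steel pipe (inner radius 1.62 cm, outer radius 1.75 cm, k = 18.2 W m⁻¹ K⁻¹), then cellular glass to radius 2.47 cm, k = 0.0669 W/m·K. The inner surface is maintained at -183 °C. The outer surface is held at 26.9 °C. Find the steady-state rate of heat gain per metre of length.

Series thermal resistances, inner to outer:
  R'_stainless steel = ln(0.0175/0.0162)/(2πk) = 0.07719/(2π·18.2) = 6.750×10^-4 m·K/W
  R'_cellular glass = ln(0.0247/0.0175)/(2πk) = 0.3446/(2π·0.0669) = 0.8198 m·K/W
ΣR = 6.750×10^-4 + 0.8198 = 0.8205 m·K/W
Q' = ΔT/ΣR = (-183 °C − 26.9 °C)/0.8205 = -256 W/m
(Negative Q' ⇒ heat flows inward; heat gain = 256 W/m.)

Q' = 256 W/m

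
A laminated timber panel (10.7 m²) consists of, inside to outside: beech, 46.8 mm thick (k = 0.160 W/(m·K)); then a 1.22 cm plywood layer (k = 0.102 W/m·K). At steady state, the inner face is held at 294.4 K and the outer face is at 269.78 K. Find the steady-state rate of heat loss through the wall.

Q = 639 W

Series thermal resistances, inner to outer:
  R_beech = L/(kA) = 0.0468/(0.160·10.7) = 0.02734 K/W
  R_plywood = L/(kA) = 0.0122/(0.102·10.7) = 0.01118 K/W
ΣR = 0.02734 + 0.01118 = 0.03852 K/W
Q = ΔT/ΣR = (294.4 K − 269.78 K)/0.03852 = 639 W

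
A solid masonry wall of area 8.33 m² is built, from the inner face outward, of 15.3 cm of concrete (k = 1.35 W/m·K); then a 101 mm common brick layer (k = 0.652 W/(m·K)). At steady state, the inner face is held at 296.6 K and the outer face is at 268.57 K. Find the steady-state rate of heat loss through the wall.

Resistance network (inner→outer):
  R_concrete = L/(kA) = 0.153/(1.35·8.33) = 0.01361 K/W
  R_common brick = L/(kA) = 0.101/(0.652·8.33) = 0.01860 K/W
ΣR = 0.01361 + 0.01860 = 0.03221 K/W
Q = ΔT/ΣR = (296.6 K − 268.57 K)/0.03221 = 870 W

Q = 870 W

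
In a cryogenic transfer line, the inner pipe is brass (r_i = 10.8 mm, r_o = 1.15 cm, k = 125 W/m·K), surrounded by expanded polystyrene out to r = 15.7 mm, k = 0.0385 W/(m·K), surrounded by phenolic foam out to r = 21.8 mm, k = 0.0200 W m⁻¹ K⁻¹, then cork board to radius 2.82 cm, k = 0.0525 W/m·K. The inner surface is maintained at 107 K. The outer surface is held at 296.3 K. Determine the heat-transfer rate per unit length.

Q' = 40.5 W/m

Series thermal resistances, inner to outer:
  R'_brass = ln(0.0115/0.0108)/(2πk) = 0.06280/(2π·125) = 7.996×10^-5 m·K/W
  R'_expanded polystyrene = ln(0.0157/0.0115)/(2πk) = 0.3113/(2π·0.0385) = 1.287 m·K/W
  R'_phenolic foam = ln(0.0218/0.0157)/(2πk) = 0.3282/(2π·0.0200) = 2.612 m·K/W
  R'_cork board = ln(0.0282/0.0218)/(2πk) = 0.2574/(2π·0.0525) = 0.7804 m·K/W
ΣR = 7.996×10^-5 + 1.287 + 2.612 + 0.7804 = 4.679 m·K/W
Q' = ΔT/ΣR = (107 K − 296.3 K)/4.679 = -40.5 W/m
(Negative Q' ⇒ heat flows inward; heat gain = 40.5 W/m.)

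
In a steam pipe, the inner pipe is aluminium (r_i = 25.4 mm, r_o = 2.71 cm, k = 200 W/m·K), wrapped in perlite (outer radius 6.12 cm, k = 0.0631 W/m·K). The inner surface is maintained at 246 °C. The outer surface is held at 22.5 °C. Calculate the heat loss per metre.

Treat each layer as a resistance in series:
  R'_aluminium = ln(0.0271/0.0254)/(2πk) = 0.06478/(2π·200) = 5.155×10^-5 m·K/W
  R'_perlite = ln(0.0612/0.0271)/(2πk) = 0.8146/(2π·0.0631) = 2.055 m·K/W
ΣR = 5.155×10^-5 + 2.055 = 2.055 m·K/W
Q' = ΔT/ΣR = (246 °C − 22.5 °C)/2.055 = 109 W/m

Q' = 109 W/m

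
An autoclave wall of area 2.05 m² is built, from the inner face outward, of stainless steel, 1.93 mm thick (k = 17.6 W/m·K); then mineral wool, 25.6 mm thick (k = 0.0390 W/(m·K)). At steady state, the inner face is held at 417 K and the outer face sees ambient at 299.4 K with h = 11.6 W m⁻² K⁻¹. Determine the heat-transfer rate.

Series thermal resistances, inner to outer:
  R_stainless steel = L/(kA) = 0.00193/(17.6·2.05) = 5.349×10^-5 K/W
  R_mineral wool = L/(kA) = 0.0256/(0.0390·2.05) = 0.3202 K/W
  R_conv,out = 1/(hA) = 1/(11.6·2.05) = 0.04205 K/W
ΣR = 5.349×10^-5 + 0.3202 + 0.04205 = 0.3623 K/W
Q = ΔT/ΣR = (417 K − 299.4 K)/0.3623 = 325 W

Q = 325 W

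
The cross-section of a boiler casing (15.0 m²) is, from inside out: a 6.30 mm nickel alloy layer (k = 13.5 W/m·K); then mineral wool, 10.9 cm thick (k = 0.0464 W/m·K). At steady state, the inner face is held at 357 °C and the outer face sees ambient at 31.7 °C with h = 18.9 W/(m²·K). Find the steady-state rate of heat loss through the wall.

Resistance network (inner→outer):
  R_nickel alloy = L/(kA) = 0.00630/(13.5·15.0) = 3.111×10^-5 K/W
  R_mineral wool = L/(kA) = 0.109/(0.0464·15.0) = 0.1566 K/W
  R_conv,out = 1/(hA) = 1/(18.9·15.0) = 0.003527 K/W
ΣR = 3.111×10^-5 + 0.1566 + 0.003527 = 0.1602 K/W
Q = ΔT/ΣR = (357 °C − 31.7 °C)/0.1602 = 2030 W

Q = 2.03 kW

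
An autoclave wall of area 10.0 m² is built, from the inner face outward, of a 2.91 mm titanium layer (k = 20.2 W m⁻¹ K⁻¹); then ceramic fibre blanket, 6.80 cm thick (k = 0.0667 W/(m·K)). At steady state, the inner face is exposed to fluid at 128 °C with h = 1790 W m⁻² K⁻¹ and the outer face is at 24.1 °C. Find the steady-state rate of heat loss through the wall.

Series thermal resistances, inner to outer:
  R_conv,in = 1/(hA) = 1/(1790·10.0) = 5.587×10^-5 K/W
  R_titanium = L/(kA) = 0.00291/(20.2·10.0) = 1.441×10^-5 K/W
  R_ceramic fibre blanket = L/(kA) = 0.0680/(0.0667·10.0) = 0.1019 K/W
ΣR = 5.587×10^-5 + 1.441×10^-5 + 0.1019 = 0.1020 K/W
Q = ΔT/ΣR = (128 °C − 24.1 °C)/0.1020 = 1020 W

Q = 1020 W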